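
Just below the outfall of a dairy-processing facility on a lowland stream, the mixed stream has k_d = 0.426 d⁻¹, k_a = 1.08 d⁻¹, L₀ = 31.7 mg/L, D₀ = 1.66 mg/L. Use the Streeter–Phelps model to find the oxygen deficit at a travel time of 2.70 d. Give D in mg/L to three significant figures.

D ≈ 5.51 mg/L

k_d L₀/(k_a−k_d) = 0.426×31.7/(1.08−0.426) = 13.50/0.6540 = 20.65 mg/L.
e^(−k_d t) = e^(−0.426×2.700) = 0.3166; e^(−k_a t) = e^(−1.08×2.700) = 0.05415.
D = 20.65 × (0.3166 − 0.05415) + 1.66 × 0.05415 = 5.419 + 0.08989 = 5.509 mg/L.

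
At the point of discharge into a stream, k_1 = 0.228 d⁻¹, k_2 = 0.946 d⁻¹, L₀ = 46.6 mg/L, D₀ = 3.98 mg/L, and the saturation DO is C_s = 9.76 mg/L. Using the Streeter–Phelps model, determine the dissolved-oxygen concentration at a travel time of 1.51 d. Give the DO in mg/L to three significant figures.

DO ≈ 1.87 mg/L

k_1 L₀/(k_2−k_1) = 0.228×46.6/(0.946−0.228) = 10.62/0.7180 = 14.80 mg/L.
e^(−k_1 t) = e^(−0.228×1.510) = 0.7087; e^(−k_2 t) = e^(−0.946×1.510) = 0.2397.
D = 14.80 × (0.7087 − 0.2397) + 3.98 × 0.2397 = 6.941 + 0.9539 = 7.895 mg/L.
DO = C_s − D = 9.76 − 7.895 = 1.865 mg/L.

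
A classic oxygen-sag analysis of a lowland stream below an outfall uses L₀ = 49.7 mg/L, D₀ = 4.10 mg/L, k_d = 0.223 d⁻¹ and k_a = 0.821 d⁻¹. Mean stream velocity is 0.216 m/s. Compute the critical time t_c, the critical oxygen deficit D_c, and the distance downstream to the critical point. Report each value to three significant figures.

t_c = [1/(k_a−k_d)] ln[(k_a/k_d)(1 − D₀(k_a−k_d)/(k_d L₀))]
= [1/(0.821−0.223)] ln[(0.821/0.223)(1 − 4.10×0.5980/(0.223×49.7))]
= (1/0.5980) ln[3.682 × 0.7788] = 1.672 × ln(2.867) = 1.672 × 1.053 = 1.761 d.
D_c = (k_d/k_a) L₀ e^(−k_d t_c) = (0.223/0.821) × 49.7 × e^(−0.223×1.761) = 0.2716 × 49.7 × 0.6752 = 9.114 mg/L.
x_c = v t_c = 0.216 m/s × 1.761 d × 86400 s/d = 32870 m ≈ 32.9 km.

t_c ≈ 1.76 d; D_c ≈ 9.11 mg/L; x_c ≈ 32.9 km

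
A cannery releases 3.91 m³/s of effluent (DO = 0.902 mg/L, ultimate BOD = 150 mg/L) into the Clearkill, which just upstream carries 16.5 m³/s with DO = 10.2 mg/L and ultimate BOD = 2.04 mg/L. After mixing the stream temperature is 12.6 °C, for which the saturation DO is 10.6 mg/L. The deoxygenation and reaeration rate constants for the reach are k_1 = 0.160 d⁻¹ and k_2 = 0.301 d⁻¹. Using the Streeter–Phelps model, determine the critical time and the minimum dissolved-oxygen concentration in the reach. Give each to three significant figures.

Mixed DO = (16.5×10.2 + 3.91×0.902)/(16.5+3.91) = 171.8/20.41 = 8.419 mg/L.
Mixed L₀ = (16.5×2.04 + 3.91×150)/(20.41) = 620.2/20.41 = 30.39 mg/L.
Initial deficit D₀ = C_s − DO₀ = 10.6 − 8.419 = 2.181 mg/L.
t_c = (1/0.1410) ln[(0.301/0.160)(1 − 2.181×0.1410/(0.160×30.39))] = 7.092 × ln(1.762) = 4.018 d.
D_c = (0.160/0.301) × 30.39 × e^(−0.160×4.018) = 0.5316 × 30.39 × 0.5257 = 8.492 mg/L.
Minimum DO = 10.6 − 8.492 = 2.108 mg/L.

t_c ≈ 4.02 d; minimum DO ≈ 2.11 mg/L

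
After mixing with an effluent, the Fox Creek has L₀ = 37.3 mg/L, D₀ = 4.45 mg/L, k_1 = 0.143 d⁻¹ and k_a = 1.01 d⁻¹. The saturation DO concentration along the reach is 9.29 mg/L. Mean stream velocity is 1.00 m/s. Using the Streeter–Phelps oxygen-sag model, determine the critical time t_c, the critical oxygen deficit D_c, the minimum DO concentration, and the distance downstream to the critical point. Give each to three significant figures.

t_c ≈ 0.773 d; D_c ≈ 4.73 mg/L; min DO ≈ 4.56 mg/L; x_c ≈ 66.8 km

With k_a/k_1 = 7.063 and 1 − D₀(k_a−k_1)/(k_1 L₀) = 0.2767,
t_c = ln(7.063 × 0.2767) / (1.01 − 0.143) = ln(1.954) / 0.8670 = 0.6699/0.8670 = 0.7727 d.
L(t_c) = L₀ e^(−k_1 t_c) = 37.3 × 0.8954 = 33.40 mg/L, and at the critical point k_a D_c = k_1 L, so D_c = (0.143/1.01) × 33.40 = 4.729 mg/L.
Minimum DO = C_s − D_c = 9.29 − 4.729 = 4.561 mg/L.
x_c = v t_c = 1.00 m/s × 0.7727 d × 86400 s/d = 66760 m ≈ 66.8 km.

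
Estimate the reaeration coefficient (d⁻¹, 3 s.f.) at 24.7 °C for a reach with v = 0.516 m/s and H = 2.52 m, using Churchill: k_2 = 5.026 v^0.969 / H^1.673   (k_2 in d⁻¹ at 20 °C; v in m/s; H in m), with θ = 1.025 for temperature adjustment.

k_2(20) = 5.026 × 0.516^0.969 / 2.52^1.673 = 5.026 × 0.5267 / 4.694 = 0.5639 d⁻¹.
k_2(24.7) = 0.5639 × 1.025^(24.7−20) = 0.5639 × 1.123 = 0.6333 d⁻¹.

k_2 ≈ 0.633 d⁻¹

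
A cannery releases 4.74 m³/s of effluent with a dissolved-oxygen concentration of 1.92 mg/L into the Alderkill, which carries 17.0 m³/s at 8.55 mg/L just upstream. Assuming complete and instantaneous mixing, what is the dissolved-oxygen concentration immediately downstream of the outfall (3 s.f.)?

7.10 mg/L

Flow-weighted mixing: C = (Q_r C_r + Q_w C_w)/(Q_r + Q_w)
= (17.0×8.55 + 4.74×1.92)/(17.0 + 4.74) = 154.5/21.74 = 7.104 mg/L.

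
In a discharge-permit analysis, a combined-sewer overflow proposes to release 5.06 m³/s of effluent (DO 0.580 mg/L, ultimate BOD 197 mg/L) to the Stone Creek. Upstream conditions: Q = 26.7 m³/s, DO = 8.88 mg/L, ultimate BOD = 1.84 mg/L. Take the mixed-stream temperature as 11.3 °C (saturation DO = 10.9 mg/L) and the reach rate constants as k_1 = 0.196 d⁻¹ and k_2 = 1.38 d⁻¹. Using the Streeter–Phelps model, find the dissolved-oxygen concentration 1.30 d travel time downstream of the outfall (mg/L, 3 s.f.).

DO ≈ 7.03 mg/L

Mixed DO = (26.7×8.88 + 5.06×0.580)/(26.7+5.06) = 240.0/31.76 = 7.558 mg/L.
Mixed L₀ = (26.7×1.84 + 5.06×197)/(31.76) = 1046/31.76 = 32.93 mg/L.
Initial deficit D₀ = C_s − DO₀ = 10.9 − 7.558 = 3.342 mg/L.
D(1.30) = [0.196×32.93/(1.38−0.196)](e^(−0.196×1.30) − e^(−1.38×1.30)) + 3.342 e^(−1.38×1.30)
= 5.452 × (0.7751 − 0.1663) + 3.342 × 0.1663 = 3.875 mg/L.
DO = 10.9 − 3.875 = 7.025 mg/L.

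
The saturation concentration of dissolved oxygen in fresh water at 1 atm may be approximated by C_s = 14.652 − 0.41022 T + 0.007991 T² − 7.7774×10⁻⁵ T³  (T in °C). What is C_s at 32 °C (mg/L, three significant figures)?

C_s = 14.652 − 0.41022×32 + 0.007991×32² − 7.7774×10⁻⁵×32³ = 7.159 mg/L.

C_s ≈ 7.16 mg/L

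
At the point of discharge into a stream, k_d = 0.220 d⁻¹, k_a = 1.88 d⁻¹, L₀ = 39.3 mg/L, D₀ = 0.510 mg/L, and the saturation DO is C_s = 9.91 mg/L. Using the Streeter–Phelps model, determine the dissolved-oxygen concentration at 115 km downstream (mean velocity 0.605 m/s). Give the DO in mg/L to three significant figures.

DO ≈ 6.78 mg/L

Travel time t = x/v = 115 km / (0.605 m/s) = 115000 m / 0.605 m/s = 190100 s = 2.200 d.
k_d L₀/(k_a−k_d) = 0.220×39.3/(1.88−0.220) = 8.646/1.660 = 5.208 mg/L.
e^(−k_d t) = e^(−0.220×2.200) = 0.6163; e^(−k_a t) = e^(−1.88×2.200) = 0.01599.
D = 5.208 × (0.6163 − 0.01599) + 0.510 × 0.01599 = 3.127 + 0.008153 = 3.135 mg/L.
DO = C_s − D = 9.91 − 3.135 = 6.775 mg/L.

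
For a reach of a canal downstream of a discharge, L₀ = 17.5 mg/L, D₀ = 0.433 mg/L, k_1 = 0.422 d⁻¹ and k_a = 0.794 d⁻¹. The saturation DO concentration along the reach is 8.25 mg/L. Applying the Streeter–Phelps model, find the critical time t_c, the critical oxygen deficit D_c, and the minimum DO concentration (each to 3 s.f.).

t_c = [1/(k_a−k_1)] ln[(k_a/k_1)(1 − D₀(k_a−k_1)/(k_1 L₀))]
= [1/(0.794−0.422)] ln[(0.794/0.422)(1 − 0.433×0.3720/(0.422×17.5))]
= (1/0.3720) ln[1.882 × 0.9782] = 2.688 × ln(1.840) = 2.688 × 0.6100 = 1.640 d.
L(t_c) = L₀ e^(−k_1 t_c) = 17.5 × 0.5006 = 8.760 mg/L, and at the critical point k_a D_c = k_1 L, so D_c = (0.422/0.794) × 8.760 = 4.656 mg/L.
Minimum DO = C_s − D_c = 8.25 − 4.656 = 3.594 mg/L.

t_c ≈ 1.64 d; D_c ≈ 4.66 mg/L; min DO ≈ 3.59 mg/L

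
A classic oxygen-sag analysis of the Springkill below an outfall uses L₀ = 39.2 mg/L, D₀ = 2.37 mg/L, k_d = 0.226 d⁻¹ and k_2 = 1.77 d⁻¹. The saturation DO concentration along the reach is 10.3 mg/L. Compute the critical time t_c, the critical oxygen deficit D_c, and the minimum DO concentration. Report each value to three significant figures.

At the critical point dD/dt = 0, so k_d L₀ e^(−k_d t) = k_2 D. Substituting D(t) from the Streeter–Phelps equation and solving for t gives
t_c = ln[(k_2/k_d)(1 − D₀(k_2−k_d)/(k_d L₀))] / (k_2−k_d).
Here k_2−k_d = 1.544 d⁻¹ and 1 − D₀(k_2−k_d)/(k_d L₀) = 1 − 2.37×1.544/(0.226×39.2) = 0.5870, so
t_c = ln(7.832 × 0.5870) / 1.544 = 1.525 / 1.544 = 0.9879 d.
D_c = (k_d/k_2) L₀ e^(−k_d t_c) = (0.226/1.77) × 39.2 × e^(−0.226×0.9879) = 0.1277 × 39.2 × 0.7999 = 4.004 mg/L.
Minimum DO = C_s − D_c = 10.3 − 4.004 = 6.296 mg/L.

t_c ≈ 0.988 d; D_c ≈ 4.00 mg/L; min DO ≈ 6.30 mg/L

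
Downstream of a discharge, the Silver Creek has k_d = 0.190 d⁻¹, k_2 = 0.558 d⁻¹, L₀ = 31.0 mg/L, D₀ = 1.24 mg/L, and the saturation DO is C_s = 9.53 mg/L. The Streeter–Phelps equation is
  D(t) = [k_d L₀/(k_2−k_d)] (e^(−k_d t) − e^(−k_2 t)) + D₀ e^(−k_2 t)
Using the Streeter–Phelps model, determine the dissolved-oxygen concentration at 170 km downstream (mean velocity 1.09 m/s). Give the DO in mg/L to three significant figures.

Travel time t = x/v = 170 km / (1.09 m/s) = 170000 m / 1.09 m/s = 156000 s = 1.805 d.
k_d L₀/(k_2−k_d) = 0.190×31.0/(0.558−0.190) = 5.890/0.3680 = 16.01 mg/L.
e^(−k_d t) = e^(−0.190×1.805) = 0.7097; e^(−k_2 t) = e^(−0.558×1.805) = 0.3652.
D = 16.01 × (0.7097 − 0.3652) + 1.24 × 0.3652 = 5.513 + 0.4529 = 5.966 mg/L.
DO = C_s − D = 9.53 − 5.966 = 3.564 mg/L.

DO ≈ 3.56 mg/L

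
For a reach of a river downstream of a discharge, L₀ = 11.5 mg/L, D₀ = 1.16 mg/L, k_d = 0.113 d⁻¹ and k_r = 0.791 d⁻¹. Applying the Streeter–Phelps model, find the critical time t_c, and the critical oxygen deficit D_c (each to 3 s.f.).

t_c ≈ 1.50 d; D_c ≈ 1.39 mg/L

t_c = [1/(k_r−k_d)] ln[(k_r/k_d)(1 − D₀(k_r−k_d)/(k_d L₀))]
= [1/(0.791−0.113)] ln[(0.791/0.113)(1 − 1.16×0.6780/(0.113×11.5))]
= (1/0.6780) ln[7.000 × 0.3948] = 1.475 × ln(2.763) = 1.475 × 1.016 = 1.499 d.
L(t_c) = L₀ e^(−k_d t_c) = 11.5 × 0.8442 = 9.708 mg/L, and at the critical point k_r D_c = k_d L, so D_c = (0.113/0.791) × 9.708 = 1.387 mg/L.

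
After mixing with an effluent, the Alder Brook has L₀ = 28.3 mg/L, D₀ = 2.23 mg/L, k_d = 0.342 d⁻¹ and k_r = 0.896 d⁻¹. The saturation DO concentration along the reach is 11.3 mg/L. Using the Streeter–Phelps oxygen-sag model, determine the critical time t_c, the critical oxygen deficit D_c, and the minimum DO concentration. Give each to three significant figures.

t_c = [1/(k_r−k_d)] ln[(k_r/k_d)(1 − D₀(k_r−k_d)/(k_d L₀))]
= [1/(0.896−0.342)] ln[(0.896/0.342)(1 − 2.23×0.5540/(0.342×28.3))]
= (1/0.5540) ln[2.620 × 0.8724] = 1.805 × ln(2.285) = 1.805 × 0.8266 = 1.492 d.
D_c = (k_d/k_r) L₀ e^(−k_d t_c) = (0.342/0.896) × 28.3 × e^(−0.342×1.492) = 0.3817 × 28.3 × 0.6003 = 6.485 mg/L.
Minimum DO = C_s − D_c = 11.3 − 6.485 = 4.815 mg/L.

t_c ≈ 1.49 d; D_c ≈ 6.48 mg/L; min DO ≈ 4.82 mg/L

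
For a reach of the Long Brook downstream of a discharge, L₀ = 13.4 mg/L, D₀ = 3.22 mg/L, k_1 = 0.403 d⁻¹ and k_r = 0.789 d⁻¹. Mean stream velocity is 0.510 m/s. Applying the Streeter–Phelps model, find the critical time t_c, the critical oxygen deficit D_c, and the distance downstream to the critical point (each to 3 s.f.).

With k_r/k_1 = 1.958 and 1 − D₀(k_r−k_1)/(k_1 L₀) = 0.7698,
t_c = ln(1.958 × 0.7698) / (0.789 − 0.403) = ln(1.507) / 0.3860 = 0.4103/0.3860 = 1.063 d.
D_c = (k_1/k_r) L₀ e^(−k_1 t_c) = (0.403/0.789) × 13.4 × e^(−0.403×1.063) = 0.5108 × 13.4 × 0.6516 = 4.460 mg/L.
x_c = v t_c = 0.510 m/s × 1.063 d × 86400 s/d = 46830 m ≈ 46.8 km.

t_c ≈ 1.06 d; D_c ≈ 4.46 mg/L; x_c ≈ 46.8 km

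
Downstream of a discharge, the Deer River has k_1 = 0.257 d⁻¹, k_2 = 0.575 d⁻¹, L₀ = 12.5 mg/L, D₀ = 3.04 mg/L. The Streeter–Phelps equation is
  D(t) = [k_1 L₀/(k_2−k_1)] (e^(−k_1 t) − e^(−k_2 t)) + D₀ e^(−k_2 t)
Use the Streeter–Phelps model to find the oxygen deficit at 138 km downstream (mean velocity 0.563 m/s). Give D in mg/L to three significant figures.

D ≈ 3.49 mg/L

Travel time t = x/v = 138 km / (0.563 m/s) = 138000 m / 0.563 m/s = 245100 s = 2.837 d.
k_1 L₀/(k_2−k_1) = 0.257×12.5/(0.575−0.257) = 3.212/0.3180 = 10.10 mg/L.
e^(−k_1 t) = e^(−0.257×2.837) = 0.4823; e^(−k_2 t) = e^(−0.575×2.837) = 0.1957.
D = 10.10 × (0.4823 − 0.1957) + 3.04 × 0.1957 = 2.896 + 0.5949 = 3.491 mg/L.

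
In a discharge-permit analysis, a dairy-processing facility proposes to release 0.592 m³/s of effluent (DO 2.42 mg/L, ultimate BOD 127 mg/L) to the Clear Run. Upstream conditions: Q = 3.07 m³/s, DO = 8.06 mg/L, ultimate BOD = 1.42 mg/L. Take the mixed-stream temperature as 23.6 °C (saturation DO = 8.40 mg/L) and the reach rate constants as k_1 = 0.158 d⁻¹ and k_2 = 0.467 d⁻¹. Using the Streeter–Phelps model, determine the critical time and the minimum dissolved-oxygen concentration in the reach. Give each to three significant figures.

Mixed DO = (3.07×8.06 + 0.592×2.42)/(3.07+0.592) = 26.18/3.662 = 7.148 mg/L.
Mixed L₀ = (3.07×1.42 + 0.592×127)/(3.662) = 79.54/3.662 = 21.72 mg/L.
Initial deficit D₀ = C_s − DO₀ = 8.40 − 7.148 = 1.252 mg/L.
t_c = (1/0.3090) ln[(0.467/0.158)(1 − 1.252×0.3090/(0.158×21.72))] = 3.236 × ln(2.623) = 3.120 d.
D_c = (0.158/0.467) × 21.72 × e^(−0.158×3.120) = 0.3383 × 21.72 × 0.6108 = 4.489 mg/L.
Minimum DO = 8.40 − 4.489 = 3.911 mg/L.

t_c ≈ 3.12 d; minimum DO ≈ 3.91 mg/L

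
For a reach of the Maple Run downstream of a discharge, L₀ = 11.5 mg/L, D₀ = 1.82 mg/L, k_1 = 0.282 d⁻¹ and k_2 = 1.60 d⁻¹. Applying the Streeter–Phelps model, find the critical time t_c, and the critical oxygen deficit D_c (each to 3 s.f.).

At the critical point dD/dt = 0, so k_1 L₀ e^(−k_1 t) = k_2 D. Substituting D(t) from the Streeter–Phelps equation and solving for t gives
t_c = ln[(k_2/k_1)(1 − D₀(k_2−k_1)/(k_1 L₀))] / (k_2−k_1).
Here k_2−k_1 = 1.318 d⁻¹ and 1 − D₀(k_2−k_1)/(k_1 L₀) = 1 − 1.82×1.318/(0.282×11.5) = 0.2603, so
t_c = ln(5.674 × 0.2603) / 1.318 = 0.3900 / 1.318 = 0.2959 d.
L(t_c) = L₀ e^(−k_1 t_c) = 11.5 × 0.9199 = 10.58 mg/L, and at the critical point k_2 D_c = k_1 L, so D_c = (0.282/1.60) × 10.58 = 1.865 mg/L.

t_c ≈ 0.296 d; D_c ≈ 1.86 mg/L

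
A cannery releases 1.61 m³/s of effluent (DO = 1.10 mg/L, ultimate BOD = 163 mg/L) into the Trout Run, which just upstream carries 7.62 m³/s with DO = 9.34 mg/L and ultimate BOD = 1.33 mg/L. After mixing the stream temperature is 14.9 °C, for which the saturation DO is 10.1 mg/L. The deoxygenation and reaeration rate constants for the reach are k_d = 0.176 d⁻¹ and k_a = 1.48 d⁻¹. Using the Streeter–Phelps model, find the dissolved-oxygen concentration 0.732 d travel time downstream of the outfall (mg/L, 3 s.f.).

Mixed DO = (7.62×9.34 + 1.61×1.10)/(7.62+1.61) = 72.94/9.230 = 7.903 mg/L.
Mixed L₀ = (7.62×1.33 + 1.61×163)/(9.230) = 272.6/9.230 = 29.53 mg/L.
Initial deficit D₀ = C_s − DO₀ = 10.1 − 7.903 = 2.197 mg/L.
D(0.732) = [0.176×29.53/(1.48−0.176)](e^(−0.176×0.732) − e^(−1.48×0.732)) + 2.197 e^(−1.48×0.732)
= 3.986 × (0.8791 − 0.3385) + 2.197 × 0.3385 = 2.899 mg/L.
DO = 10.1 − 2.899 = 7.201 mg/L.

DO ≈ 7.20 mg/L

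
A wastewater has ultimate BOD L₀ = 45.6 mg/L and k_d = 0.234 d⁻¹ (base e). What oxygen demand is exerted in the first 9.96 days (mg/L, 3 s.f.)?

y_t = L₀(1 − e^(−k_d t)) = 45.6 × (1 − e^(−0.234×9.96))
= 45.6 × (1 − 0.09723) = 45.6 × 0.9028 = 41.17 mg/L.

y ≈ 41.2 mg/L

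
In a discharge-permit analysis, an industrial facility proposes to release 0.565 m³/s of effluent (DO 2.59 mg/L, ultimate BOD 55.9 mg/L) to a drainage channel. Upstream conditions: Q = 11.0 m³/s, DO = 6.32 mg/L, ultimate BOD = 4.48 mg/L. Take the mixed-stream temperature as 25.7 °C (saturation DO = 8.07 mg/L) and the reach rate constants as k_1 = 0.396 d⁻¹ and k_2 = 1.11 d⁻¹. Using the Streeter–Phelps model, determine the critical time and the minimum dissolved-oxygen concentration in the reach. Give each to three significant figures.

Mixed DO = (11.0×6.32 + 0.565×2.59)/(11.0+0.565) = 70.98/11.56 = 6.138 mg/L.
Mixed L₀ = (11.0×4.48 + 0.565×55.9)/(11.56) = 80.86/11.56 = 6.992 mg/L.
Initial deficit D₀ = C_s − DO₀ = 8.07 − 6.138 = 1.932 mg/L.
t_c = (1/0.7140) ln[(1.11/0.396)(1 − 1.932×0.7140/(0.396×6.992))] = 1.401 × ln(1.406) = 0.4776 d.
D_c = (0.396/1.11) × 6.992 × e^(−0.396×0.4776) = 0.3568 × 6.992 × 0.8277 = 2.065 mg/L.
Minimum DO = 8.07 − 2.065 = 6.005 mg/L.

t_c ≈ 0.478 d; minimum DO ≈ 6.01 mg/L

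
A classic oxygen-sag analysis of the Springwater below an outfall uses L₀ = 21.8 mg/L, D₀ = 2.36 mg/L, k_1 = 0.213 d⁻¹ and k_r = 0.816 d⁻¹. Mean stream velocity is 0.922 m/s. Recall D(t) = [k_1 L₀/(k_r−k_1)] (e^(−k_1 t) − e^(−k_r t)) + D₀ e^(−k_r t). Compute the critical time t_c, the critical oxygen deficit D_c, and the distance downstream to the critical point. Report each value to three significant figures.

t_c ≈ 1.62 d; D_c ≈ 4.03 mg/L; x_c ≈ 129 km

With k_r/k_1 = 3.831 and 1 − D₀(k_r−k_1)/(k_1 L₀) = 0.6935,
t_c = ln(3.831 × 0.6935) / (0.816 − 0.213) = ln(2.657) / 0.6030 = 0.9772/0.6030 = 1.620 d.
L(t_c) = L₀ e^(−k_1 t_c) = 21.8 × 0.7081 = 15.44 mg/L, and at the critical point k_r D_c = k_1 L, so D_c = (0.213/0.816) × 15.44 = 4.029 mg/L.
x_c = v t_c = 0.922 m/s × 1.620 d × 86400 s/d = 129100 m ≈ 129 km.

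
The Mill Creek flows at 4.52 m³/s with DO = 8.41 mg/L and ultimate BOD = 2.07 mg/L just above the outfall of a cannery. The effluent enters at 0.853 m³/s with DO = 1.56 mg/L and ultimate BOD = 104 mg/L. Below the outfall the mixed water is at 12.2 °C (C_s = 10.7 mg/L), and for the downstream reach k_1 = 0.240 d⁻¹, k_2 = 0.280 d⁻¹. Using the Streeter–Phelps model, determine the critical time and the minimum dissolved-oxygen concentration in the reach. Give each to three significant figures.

t_c ≈ 3.07 d; minimum DO ≈ 3.21 mg/L

Mixed DO = (4.52×8.41 + 0.853×1.56)/(4.52+0.853) = 39.34/5.373 = 7.323 mg/L.
Mixed L₀ = (4.52×2.07 + 0.853×104)/(5.373) = 98.07/5.373 = 18.25 mg/L.
Initial deficit D₀ = C_s − DO₀ = 10.7 − 7.323 = 3.377 mg/L.
t_c = (1/0.04000) ln[(0.280/0.240)(1 − 3.377×0.04000/(0.240×18.25))] = 25.00 × ln(1.131) = 3.071 d.
D_c = (0.240/0.280) × 18.25 × e^(−0.240×3.071) = 0.8571 × 18.25 × 0.4786 = 7.487 mg/L.
Minimum DO = 10.7 − 7.487 = 3.213 mg/L.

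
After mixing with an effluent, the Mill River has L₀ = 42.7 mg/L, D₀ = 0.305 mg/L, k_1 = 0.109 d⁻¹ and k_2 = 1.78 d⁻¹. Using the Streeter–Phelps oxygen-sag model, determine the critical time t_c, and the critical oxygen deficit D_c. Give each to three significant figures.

At the critical point dD/dt = 0, so k_1 L₀ e^(−k_1 t) = k_2 D. Substituting D(t) from the Streeter–Phelps equation and solving for t gives
t_c = ln[(k_2/k_1)(1 − D₀(k_2−k_1)/(k_1 L₀))] / (k_2−k_1).
Here k_2−k_1 = 1.671 d⁻¹ and 1 − D₀(k_2−k_1)/(k_1 L₀) = 1 − 0.305×1.671/(0.109×42.7) = 0.8905, so
t_c = ln(16.33 × 0.8905) / 1.671 = 2.677 / 1.671 = 1.602 d.
L(t_c) = L₀ e^(−k_1 t_c) = 42.7 × 0.8398 = 35.86 mg/L, and at the critical point k_2 D_c = k_1 L, so D_c = (0.109/1.78) × 35.86 = 2.196 mg/L.

t_c ≈ 1.60 d; D_c ≈ 2.20 mg/L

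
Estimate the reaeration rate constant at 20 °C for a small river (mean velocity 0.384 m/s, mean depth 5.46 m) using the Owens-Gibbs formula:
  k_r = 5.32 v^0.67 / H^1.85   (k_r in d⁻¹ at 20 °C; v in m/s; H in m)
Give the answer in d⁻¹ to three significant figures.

k_r = 5.32 × 0.384^0.67 / 5.46^1.85 = 5.32 × 0.5266 / 23.11 = 0.1212 d⁻¹.

k_r ≈ 0.121 d⁻¹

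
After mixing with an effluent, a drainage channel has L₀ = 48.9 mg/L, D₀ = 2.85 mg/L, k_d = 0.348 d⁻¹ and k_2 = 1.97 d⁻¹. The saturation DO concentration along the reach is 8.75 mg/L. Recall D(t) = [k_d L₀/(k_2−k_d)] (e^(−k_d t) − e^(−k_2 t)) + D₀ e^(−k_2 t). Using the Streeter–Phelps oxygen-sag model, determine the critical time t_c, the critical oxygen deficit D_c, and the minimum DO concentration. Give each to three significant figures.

At the critical point dD/dt = 0, so k_d L₀ e^(−k_d t) = k_2 D. Substituting D(t) from the Streeter–Phelps equation and solving for t gives
t_c = ln[(k_2/k_d)(1 − D₀(k_2−k_d)/(k_d L₀))] / (k_2−k_d).
Here k_2−k_d = 1.622 d⁻¹ and 1 − D₀(k_2−k_d)/(k_d L₀) = 1 − 2.85×1.622/(0.348×48.9) = 0.7284, so
t_c = ln(5.661 × 0.7284) / 1.622 = 1.417 / 1.622 = 0.8734 d.
D_c = (k_d/k_2) L₀ e^(−k_d t_c) = (0.348/1.97) × 48.9 × e^(−0.348×0.8734) = 0.1766 × 48.9 × 0.7379 = 6.374 mg/L.
Minimum DO = C_s − D_c = 8.75 − 6.374 = 2.376 mg/L.

t_c ≈ 0.873 d; D_c ≈ 6.37 mg/L; min DO ≈ 2.38 mg/L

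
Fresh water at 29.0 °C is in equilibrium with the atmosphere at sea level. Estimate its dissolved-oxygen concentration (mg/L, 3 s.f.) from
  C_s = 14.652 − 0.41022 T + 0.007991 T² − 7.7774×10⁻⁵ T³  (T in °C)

C_s = 14.652 − 0.41022×29.0 + 0.007991×29.0² − 7.7774×10⁻⁵×29.0³ = 7.579 mg/L.

C_s ≈ 7.58 mg/L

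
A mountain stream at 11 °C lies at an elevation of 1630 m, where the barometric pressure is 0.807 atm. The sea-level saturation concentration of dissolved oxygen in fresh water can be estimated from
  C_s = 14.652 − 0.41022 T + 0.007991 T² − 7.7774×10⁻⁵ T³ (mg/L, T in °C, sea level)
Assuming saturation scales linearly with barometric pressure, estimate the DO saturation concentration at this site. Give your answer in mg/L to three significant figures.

C_s ≈ 8.88 mg/L

At sea level: C_s = 14.652 − 0.41022×11 + 0.007991×11² − 7.7774×10⁻⁵×11³ = 11.00 mg/L.
Pressure correction: C_s' = 11.00 × 0.807 = 8.879 mg/L.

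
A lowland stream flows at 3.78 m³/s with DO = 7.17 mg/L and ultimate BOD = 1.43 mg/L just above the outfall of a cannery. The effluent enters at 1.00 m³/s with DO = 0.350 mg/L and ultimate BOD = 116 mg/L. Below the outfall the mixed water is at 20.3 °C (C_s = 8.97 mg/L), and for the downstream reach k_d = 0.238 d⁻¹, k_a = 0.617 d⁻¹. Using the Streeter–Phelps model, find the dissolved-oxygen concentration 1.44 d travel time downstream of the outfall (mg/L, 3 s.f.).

Mixed DO = (3.78×7.17 + 1.00×0.350)/(3.78+1.00) = 27.45/4.780 = 5.743 mg/L.
Mixed L₀ = (3.78×1.43 + 1.00×116)/(4.780) = 121.4/4.780 = 25.40 mg/L.
Initial deficit D₀ = C_s − DO₀ = 8.97 − 5.743 = 3.227 mg/L.
D(1.44) = [0.238×25.40/(0.617−0.238)](e^(−0.238×1.44) − e^(−0.617×1.44)) + 3.227 e^(−0.617×1.44)
= 15.95 × (0.7098 − 0.4113) + 3.227 × 0.4113 = 6.089 mg/L.
DO = 8.97 − 6.089 = 2.881 mg/L.

DO ≈ 2.88 mg/L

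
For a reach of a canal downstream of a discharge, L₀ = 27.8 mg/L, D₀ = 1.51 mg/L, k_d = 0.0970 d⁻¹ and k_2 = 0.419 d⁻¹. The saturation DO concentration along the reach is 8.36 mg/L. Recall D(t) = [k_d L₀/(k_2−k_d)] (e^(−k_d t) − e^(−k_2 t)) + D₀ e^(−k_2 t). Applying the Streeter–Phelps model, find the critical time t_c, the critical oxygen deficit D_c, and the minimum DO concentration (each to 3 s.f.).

t_c ≈ 3.93 d; D_c ≈ 4.40 mg/L; min DO ≈ 3.96 mg/L

With k_2/k_d = 4.320 and 1 − D₀(k_2−k_d)/(k_d L₀) = 0.8197,
t_c = ln(4.320 × 0.8197) / (0.419 − 0.0970) = ln(3.541) / 0.3220 = 1.264/0.3220 = 3.926 d.
D_c = (k_d/k_2) L₀ e^(−k_d t_c) = (0.0970/0.419) × 27.8 × e^(−0.0970×3.926) = 0.2315 × 27.8 × 0.6833 = 4.397 mg/L.
Minimum DO = C_s − D_c = 8.36 − 4.397 = 3.963 mg/L.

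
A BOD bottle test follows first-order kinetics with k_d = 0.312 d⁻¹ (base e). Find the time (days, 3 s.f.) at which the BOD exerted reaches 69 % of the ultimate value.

y/L₀ = 1 − e^(−k_d t) = 0.69 ⇒ e^(−k_d t) = 0.310
t = −ln(0.310) / 0.312 = 1.171 / 0.312 = 3.754 d.

t ≈ 3.75 d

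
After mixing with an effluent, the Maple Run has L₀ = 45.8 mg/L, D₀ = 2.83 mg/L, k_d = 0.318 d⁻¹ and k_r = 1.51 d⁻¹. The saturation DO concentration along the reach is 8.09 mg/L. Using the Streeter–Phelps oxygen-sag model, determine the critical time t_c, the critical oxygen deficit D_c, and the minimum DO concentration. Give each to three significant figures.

t_c ≈ 1.09 d; D_c ≈ 6.83 mg/L; min DO ≈ 1.26 mg/L

With k_r/k_d = 4.748 and 1 − D₀(k_r−k_d)/(k_d L₀) = 0.7684,
t_c = ln(4.748 × 0.7684) / (1.51 − 0.318) = ln(3.649) / 1.192 = 1.294/1.192 = 1.086 d.
L(t_c) = L₀ e^(−k_d t_c) = 45.8 × 0.7080 = 32.43 mg/L, and at the critical point k_r D_c = k_d L, so D_c = (0.318/1.51) × 32.43 = 6.829 mg/L.
Minimum DO = C_s − D_c = 8.09 − 6.829 = 1.261 mg/L.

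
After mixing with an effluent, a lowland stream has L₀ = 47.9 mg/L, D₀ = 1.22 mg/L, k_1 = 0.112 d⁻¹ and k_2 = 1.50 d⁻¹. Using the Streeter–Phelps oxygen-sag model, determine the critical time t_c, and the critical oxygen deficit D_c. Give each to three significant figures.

t_c ≈ 1.60 d; D_c ≈ 2.99 mg/L

At the critical point dD/dt = 0, so k_1 L₀ e^(−k_1 t) = k_2 D. Substituting D(t) from the Streeter–Phelps equation and solving for t gives
t_c = ln[(k_2/k_1)(1 − D₀(k_2−k_1)/(k_1 L₀))] / (k_2−k_1).
Here k_2−k_1 = 1.388 d⁻¹ and 1 − D₀(k_2−k_1)/(k_1 L₀) = 1 − 1.22×1.388/(0.112×47.9) = 0.6844, so
t_c = ln(13.39 × 0.6844) / 1.388 = 2.215 / 1.388 = 1.596 d.
D_c = (k_1/k_2) L₀ e^(−k_1 t_c) = (0.112/1.50) × 47.9 × e^(−0.112×1.596) = 0.07467 × 47.9 × 0.8363 = 2.991 mg/L.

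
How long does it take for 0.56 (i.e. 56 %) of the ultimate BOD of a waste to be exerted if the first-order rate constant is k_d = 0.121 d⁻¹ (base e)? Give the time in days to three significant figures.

t ≈ 6.78 d

y/L₀ = 1 − e^(−k_d t) = 0.56 ⇒ e^(−k_d t) = 0.440
t = −ln(0.440) / 0.121 = 0.8210 / 0.121 = 6.785 d.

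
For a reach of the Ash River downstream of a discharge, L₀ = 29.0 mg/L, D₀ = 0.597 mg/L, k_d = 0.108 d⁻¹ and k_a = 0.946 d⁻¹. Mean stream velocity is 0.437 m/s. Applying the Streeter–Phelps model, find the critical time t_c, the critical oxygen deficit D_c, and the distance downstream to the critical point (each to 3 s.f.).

t_c ≈ 2.38 d; D_c ≈ 2.56 mg/L; x_c ≈ 89.9 km

With k_a/k_d = 8.759 and 1 − D₀(k_a−k_d)/(k_d L₀) = 0.8403,
t_c = ln(8.759 × 0.8403) / (0.946 − 0.108) = ln(7.360) / 0.8380 = 1.996/0.8380 = 2.382 d.
L(t_c) = L₀ e^(−k_d t_c) = 29.0 × 0.7732 = 22.42 mg/L, and at the critical point k_a D_c = k_d L, so D_c = (0.108/0.946) × 22.42 = 2.560 mg/L.
x_c = v t_c = 0.437 m/s × 2.382 d × 86400 s/d = 89930 m ≈ 89.9 km.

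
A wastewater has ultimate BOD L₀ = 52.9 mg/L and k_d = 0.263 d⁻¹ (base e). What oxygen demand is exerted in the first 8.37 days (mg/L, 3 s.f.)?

y ≈ 47.0 mg/L

y_t = L₀(1 − e^(−k_d t)) = 52.9 × (1 − e^(−0.263×8.37))
= 52.9 × (1 − 0.1107) = 52.9 × 0.8893 = 47.05 mg/L.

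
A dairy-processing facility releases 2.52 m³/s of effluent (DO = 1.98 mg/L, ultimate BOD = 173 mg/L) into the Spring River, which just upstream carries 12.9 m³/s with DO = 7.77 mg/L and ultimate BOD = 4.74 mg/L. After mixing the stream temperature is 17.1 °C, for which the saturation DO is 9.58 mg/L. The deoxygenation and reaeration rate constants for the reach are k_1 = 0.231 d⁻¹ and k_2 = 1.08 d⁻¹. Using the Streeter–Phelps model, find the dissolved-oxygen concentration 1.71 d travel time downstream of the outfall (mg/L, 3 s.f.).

Mixed DO = (12.9×7.77 + 2.52×1.98)/(12.9+2.52) = 105.2/15.42 = 6.824 mg/L.
Mixed L₀ = (12.9×4.74 + 2.52×173)/(15.42) = 497.1/15.42 = 32.24 mg/L.
Initial deficit D₀ = C_s − DO₀ = 9.58 − 6.824 = 2.756 mg/L.
D(1.71) = [0.231×32.24/(1.08−0.231)](e^(−0.231×1.71) − e^(−1.08×1.71)) + 2.756 e^(−1.08×1.71)
= 8.771 × (0.6737 − 0.1577) + 2.756 × 0.1577 = 4.960 mg/L.
DO = 9.58 − 4.960 = 4.620 mg/L.

DO ≈ 4.62 mg/L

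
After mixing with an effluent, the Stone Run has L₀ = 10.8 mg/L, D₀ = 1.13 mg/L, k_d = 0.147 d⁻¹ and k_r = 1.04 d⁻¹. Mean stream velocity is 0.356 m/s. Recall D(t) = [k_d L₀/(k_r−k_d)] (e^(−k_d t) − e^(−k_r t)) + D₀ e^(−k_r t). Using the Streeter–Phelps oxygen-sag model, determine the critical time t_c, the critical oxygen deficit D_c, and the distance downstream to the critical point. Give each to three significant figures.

t_c ≈ 1.06 d; D_c ≈ 1.31 mg/L; x_c ≈ 32.6 km

t_c = [1/(k_r−k_d)] ln[(k_r/k_d)(1 − D₀(k_r−k_d)/(k_d L₀))]
= [1/(1.04−0.147)] ln[(1.04/0.147)(1 − 1.13×0.8930/(0.147×10.8))]
= (1/0.8930) ln[7.075 × 0.3644] = 1.120 × ln(2.578) = 1.120 × 0.9470 = 1.060 d.
L(t_c) = L₀ e^(−k_d t_c) = 10.8 × 0.8557 = 9.241 mg/L, and at the critical point k_r D_c = k_d L, so D_c = (0.147/1.04) × 9.241 = 1.306 mg/L.
x_c = v t_c = 0.356 m/s × 1.060 d × 86400 s/d = 32620 m ≈ 32.6 km.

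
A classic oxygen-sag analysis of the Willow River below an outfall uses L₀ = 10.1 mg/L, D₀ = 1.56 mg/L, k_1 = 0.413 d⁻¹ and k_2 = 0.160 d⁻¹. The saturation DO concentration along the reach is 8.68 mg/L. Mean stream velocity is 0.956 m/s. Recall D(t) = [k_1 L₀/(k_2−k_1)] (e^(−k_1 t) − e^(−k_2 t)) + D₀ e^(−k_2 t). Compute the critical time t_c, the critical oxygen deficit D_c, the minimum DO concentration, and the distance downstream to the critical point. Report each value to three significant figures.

t_c = [1/(k_2−k_1)] ln[(k_2/k_1)(1 − D₀(k_2−k_1)/(k_1 L₀))]
= [1/(0.160−0.413)] ln[(0.160/0.413)(1 − 1.56×-0.2530/(0.413×10.1))]
= (1/-0.2530) ln[0.3874 × 1.095] = -3.953 × ln(0.4241) = -3.953 × -0.8579 = 3.391 d.
L(t_c) = L₀ e^(−k_1 t_c) = 10.1 × 0.2465 = 2.490 mg/L, and at the critical point k_2 D_c = k_1 L, so D_c = (0.413/0.160) × 2.490 = 6.426 mg/L.
Minimum DO = C_s − D_c = 8.68 − 6.426 = 2.254 mg/L.
x_c = v t_c = 0.956 m/s × 3.391 d × 86400 s/d = 280100 m ≈ 280 km.

t_c ≈ 3.39 d; D_c ≈ 6.43 mg/L; min DO ≈ 2.25 mg/L; x_c ≈ 280 km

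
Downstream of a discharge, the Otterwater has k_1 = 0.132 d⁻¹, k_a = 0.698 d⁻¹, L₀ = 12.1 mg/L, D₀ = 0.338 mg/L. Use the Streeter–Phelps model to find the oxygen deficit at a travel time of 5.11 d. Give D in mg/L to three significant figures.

k_1 L₀/(k_a−k_1) = 0.132×12.1/(0.698−0.132) = 1.597/0.5660 = 2.822 mg/L.
e^(−k_1 t) = e^(−0.132×5.110) = 0.5094; e^(−k_a t) = e^(−0.698×5.110) = 0.02825.
D = 2.822 × (0.5094 − 0.02825) + 0.338 × 0.02825 = 1.358 + 0.009547 = 1.367 mg/L.

D ≈ 1.37 mg/L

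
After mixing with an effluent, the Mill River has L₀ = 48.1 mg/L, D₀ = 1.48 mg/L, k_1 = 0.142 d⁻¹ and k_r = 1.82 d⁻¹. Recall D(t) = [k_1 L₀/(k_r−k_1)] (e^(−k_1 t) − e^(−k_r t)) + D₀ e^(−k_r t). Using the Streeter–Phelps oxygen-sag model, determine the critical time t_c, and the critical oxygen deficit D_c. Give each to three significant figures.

t_c ≈ 1.25 d; D_c ≈ 3.14 mg/L

At the critical point dD/dt = 0, so k_1 L₀ e^(−k_1 t) = k_r D. Substituting D(t) from the Streeter–Phelps equation and solving for t gives
t_c = ln[(k_r/k_1)(1 − D₀(k_r−k_1)/(k_1 L₀))] / (k_r−k_1).
Here k_r−k_1 = 1.678 d⁻¹ and 1 − D₀(k_r−k_1)/(k_1 L₀) = 1 − 1.48×1.678/(0.142×48.1) = 0.6364, so
t_c = ln(12.82 × 0.6364) / 1.678 = 2.099 / 1.678 = 1.251 d.
D_c = (k_1/k_r) L₀ e^(−k_1 t_c) = (0.142/1.82) × 48.1 × e^(−0.142×1.251) = 0.07802 × 48.1 × 0.8373 = 3.142 mg/L.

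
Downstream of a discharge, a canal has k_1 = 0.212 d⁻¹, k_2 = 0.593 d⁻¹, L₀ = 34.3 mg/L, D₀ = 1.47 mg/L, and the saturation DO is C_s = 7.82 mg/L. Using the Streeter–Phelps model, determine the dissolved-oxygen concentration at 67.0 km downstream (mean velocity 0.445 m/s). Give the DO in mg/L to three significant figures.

DO ≈ 0.897 mg/L

Travel time t = x/v = 67.0 km / (0.445 m/s) = 67000 m / 0.445 m/s = 150600 s = 1.743 d.
k_1 L₀/(k_2−k_1) = 0.212×34.3/(0.593−0.212) = 7.272/0.3810 = 19.09 mg/L.
e^(−k_1 t) = e^(−0.212×1.743) = 0.6911; e^(−k_2 t) = e^(−0.593×1.743) = 0.3558.
D = 19.09 × (0.6911 − 0.3558) + 1.47 × 0.3558 = 6.400 + 0.5230 = 6.923 mg/L.
DO = C_s − D = 7.82 − 6.923 = 0.8972 mg/L.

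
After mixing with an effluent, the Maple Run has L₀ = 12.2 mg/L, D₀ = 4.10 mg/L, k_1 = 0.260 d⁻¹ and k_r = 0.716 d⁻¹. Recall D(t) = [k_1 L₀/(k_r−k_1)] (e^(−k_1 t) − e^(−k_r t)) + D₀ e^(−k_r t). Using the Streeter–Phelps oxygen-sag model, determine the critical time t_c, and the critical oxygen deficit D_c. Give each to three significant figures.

t_c ≈ 0.269 d; D_c ≈ 4.13 mg/L

With k_r/k_1 = 2.754 and 1 − D₀(k_r−k_1)/(k_1 L₀) = 0.4106,
t_c = ln(2.754 × 0.4106) / (0.716 − 0.260) = ln(1.131) / 0.4560 = 0.1228/0.4560 = 0.2694 d.
L(t_c) = L₀ e^(−k_1 t_c) = 12.2 × 0.9324 = 11.37 mg/L, and at the critical point k_r D_c = k_1 L, so D_c = (0.260/0.716) × 11.37 = 4.130 mg/L.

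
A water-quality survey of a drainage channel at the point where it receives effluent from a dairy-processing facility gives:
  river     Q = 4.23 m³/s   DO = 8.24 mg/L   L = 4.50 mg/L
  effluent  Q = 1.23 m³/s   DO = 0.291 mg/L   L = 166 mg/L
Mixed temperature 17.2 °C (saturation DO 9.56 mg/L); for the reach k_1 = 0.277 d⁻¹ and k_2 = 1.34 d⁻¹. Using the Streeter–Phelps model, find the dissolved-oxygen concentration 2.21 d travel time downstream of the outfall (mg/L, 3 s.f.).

Mixed DO = (4.23×8.24 + 1.23×0.291)/(4.23+1.23) = 35.21/5.460 = 6.449 mg/L.
Mixed L₀ = (4.23×4.50 + 1.23×166)/(5.460) = 223.2/5.460 = 40.88 mg/L.
Initial deficit D₀ = C_s − DO₀ = 9.56 − 6.449 = 3.111 mg/L.
D(2.21) = [0.277×40.88/(1.34−0.277)](e^(−0.277×2.21) − e^(−1.34×2.21)) + 3.111 e^(−1.34×2.21)
= 10.65 × (0.5422 − 0.05175) + 3.111 × 0.05175 = 5.386 mg/L.
DO = 9.56 − 5.386 = 4.174 mg/L.

DO ≈ 4.17 mg/L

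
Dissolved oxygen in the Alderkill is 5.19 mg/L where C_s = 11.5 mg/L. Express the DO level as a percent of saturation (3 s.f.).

% saturation = C/C_s × 100 = 5.19/11.5 × 100 = 45.1 %.

45.1 % saturation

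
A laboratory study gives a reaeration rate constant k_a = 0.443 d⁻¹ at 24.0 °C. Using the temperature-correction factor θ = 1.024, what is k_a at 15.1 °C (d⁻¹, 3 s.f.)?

k_a ≈ 0.359 d⁻¹

k_a(T₂) = k_a(T₁) · θ^(T₂−T₁) = 0.443 × 1.024^(15.1−24.0)
= 0.443 × 1.024^-8.90 = 0.443 × 0.8097 = 0.3587 d⁻¹.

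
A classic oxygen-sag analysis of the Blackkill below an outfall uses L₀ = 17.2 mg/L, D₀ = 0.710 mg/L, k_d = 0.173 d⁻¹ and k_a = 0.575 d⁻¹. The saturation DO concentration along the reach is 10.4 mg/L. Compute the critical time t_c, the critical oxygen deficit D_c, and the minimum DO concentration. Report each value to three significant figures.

t_c ≈ 2.74 d; D_c ≈ 3.22 mg/L; min DO ≈ 7.18 mg/L

t_c = [1/(k_a−k_d)] ln[(k_a/k_d)(1 − D₀(k_a−k_d)/(k_d L₀))]
= [1/(0.575−0.173)] ln[(0.575/0.173)(1 − 0.710×0.4020/(0.173×17.2))]
= (1/0.4020) ln[3.324 × 0.9041] = 2.488 × ln(3.005) = 2.488 × 1.100 = 2.737 d.
D_c = (k_d/k_a) L₀ e^(−k_d t_c) = (0.173/0.575) × 17.2 × e^(−0.173×2.737) = 0.3009 × 17.2 × 0.6228 = 3.223 mg/L.
Minimum DO = C_s − D_c = 10.4 − 3.223 = 7.177 mg/L.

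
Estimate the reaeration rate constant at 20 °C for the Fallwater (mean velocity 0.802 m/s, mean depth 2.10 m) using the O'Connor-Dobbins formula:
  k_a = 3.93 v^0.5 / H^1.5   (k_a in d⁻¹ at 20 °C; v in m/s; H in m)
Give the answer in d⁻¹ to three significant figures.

k_a ≈ 1.16 d⁻¹

k_a = 3.93 × 0.802^0.5 / 2.10^1.5 = 3.93 × 0.8955 / 3.043 = 1.157 d⁻¹.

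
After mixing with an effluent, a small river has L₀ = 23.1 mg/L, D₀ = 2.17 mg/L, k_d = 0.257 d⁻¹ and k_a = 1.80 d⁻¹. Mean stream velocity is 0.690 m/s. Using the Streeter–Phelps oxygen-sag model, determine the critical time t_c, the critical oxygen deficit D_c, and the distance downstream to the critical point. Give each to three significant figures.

t_c = [1/(k_a−k_d)] ln[(k_a/k_d)(1 − D₀(k_a−k_d)/(k_d L₀))]
= [1/(1.80−0.257)] ln[(1.80/0.257)(1 − 2.17×1.543/(0.257×23.1))]
= (1/1.543) ln[7.004 × 0.4360] = 0.6481 × ln(3.054) = 0.6481 × 1.116 = 0.7235 d.
D_c = (k_d/k_a) L₀ e^(−k_d t_c) = (0.257/1.80) × 23.1 × e^(−0.257×0.7235) = 0.1428 × 23.1 × 0.8303 = 2.739 mg/L.
x_c = v t_c = 0.690 m/s × 0.7235 d × 86400 s/d = 43130 m ≈ 43.1 km.

t_c ≈ 0.723 d; D_c ≈ 2.74 mg/L; x_c ≈ 43.1 km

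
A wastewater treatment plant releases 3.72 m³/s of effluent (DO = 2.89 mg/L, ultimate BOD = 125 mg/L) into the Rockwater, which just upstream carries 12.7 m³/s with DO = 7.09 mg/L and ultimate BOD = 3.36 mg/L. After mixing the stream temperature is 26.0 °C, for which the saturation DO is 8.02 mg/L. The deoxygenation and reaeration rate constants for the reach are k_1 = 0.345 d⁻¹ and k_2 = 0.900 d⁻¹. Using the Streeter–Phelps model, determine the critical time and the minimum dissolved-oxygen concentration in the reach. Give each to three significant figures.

Mixed DO = (12.7×7.09 + 3.72×2.89)/(12.7+3.72) = 100.8/16.42 = 6.138 mg/L.
Mixed L₀ = (12.7×3.36 + 3.72×125)/(16.42) = 507.7/16.42 = 30.92 mg/L.
Initial deficit D₀ = C_s − DO₀ = 8.02 − 6.138 = 1.882 mg/L.
t_c = (1/0.5550) ln[(0.900/0.345)(1 − 1.882×0.5550/(0.345×30.92))] = 1.802 × ln(2.353) = 1.542 d.
D_c = (0.345/0.900) × 30.92 × e^(−0.345×1.542) = 0.3833 × 30.92 × 0.5874 = 6.962 mg/L.
Minimum DO = 8.02 − 6.962 = 1.058 mg/L.

t_c ≈ 1.54 d; minimum DO ≈ 1.06 mg/L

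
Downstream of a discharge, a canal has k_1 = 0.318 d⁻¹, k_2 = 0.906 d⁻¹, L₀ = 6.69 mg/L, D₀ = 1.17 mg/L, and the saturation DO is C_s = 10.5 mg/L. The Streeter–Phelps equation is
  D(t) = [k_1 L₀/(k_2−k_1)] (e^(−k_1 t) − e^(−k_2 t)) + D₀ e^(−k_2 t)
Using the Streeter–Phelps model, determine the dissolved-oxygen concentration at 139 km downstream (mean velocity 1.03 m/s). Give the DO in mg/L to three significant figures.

Travel time t = x/v = 139 km / (1.03 m/s) = 139000 m / 1.03 m/s = 135000 s = 1.562 d.
k_1 L₀/(k_2−k_1) = 0.318×6.69/(0.906−0.318) = 2.127/0.5880 = 3.618 mg/L.
e^(−k_1 t) = e^(−0.318×1.562) = 0.6085; e^(−k_2 t) = e^(−0.906×1.562) = 0.2429.
D = 3.618 × (0.6085 − 0.2429) + 1.17 × 0.2429 = 1.323 + 0.2842 = 1.607 mg/L.
DO = C_s − D = 10.5 − 1.607 = 8.893 mg/L.

DO ≈ 8.89 mg/L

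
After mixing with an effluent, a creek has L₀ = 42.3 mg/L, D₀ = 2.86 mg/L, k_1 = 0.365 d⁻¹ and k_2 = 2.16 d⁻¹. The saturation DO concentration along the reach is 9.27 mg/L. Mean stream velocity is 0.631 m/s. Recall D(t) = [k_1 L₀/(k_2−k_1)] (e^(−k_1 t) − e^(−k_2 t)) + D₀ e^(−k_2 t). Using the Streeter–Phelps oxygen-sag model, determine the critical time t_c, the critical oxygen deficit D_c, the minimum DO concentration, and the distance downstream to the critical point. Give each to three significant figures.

t_c ≈ 0.765 d; D_c ≈ 5.41 mg/L; min DO ≈ 3.86 mg/L; x_c ≈ 41.7 km

t_c = [1/(k_2−k_1)] ln[(k_2/k_1)(1 − D₀(k_2−k_1)/(k_1 L₀))]
= [1/(2.16−0.365)] ln[(2.16/0.365)(1 − 2.86×1.795/(0.365×42.3))]
= (1/1.795) ln[5.918 × 0.6675] = 0.5571 × ln(3.950) = 0.5571 × 1.374 = 0.7653 d.
D_c = (k_1/k_2) L₀ e^(−k_1 t_c) = (0.365/2.16) × 42.3 × e^(−0.365×0.7653) = 0.1690 × 42.3 × 0.7563 = 5.406 mg/L.
Minimum DO = C_s − D_c = 9.27 − 5.406 = 3.864 mg/L.
x_c = v t_c = 0.631 m/s × 0.7653 d × 86400 s/d = 41720 m ≈ 41.7 km.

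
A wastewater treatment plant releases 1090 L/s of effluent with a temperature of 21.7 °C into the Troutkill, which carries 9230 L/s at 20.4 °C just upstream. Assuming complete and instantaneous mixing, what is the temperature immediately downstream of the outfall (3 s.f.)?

Flow-weighted mixing: C = (Q_r C_r + Q_w C_w)/(Q_r + Q_w)
= (9230×20.4 + 1090×21.7)/(9230 + 1090) = 211900/10320 = 20.54 °C.

20.5 °C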